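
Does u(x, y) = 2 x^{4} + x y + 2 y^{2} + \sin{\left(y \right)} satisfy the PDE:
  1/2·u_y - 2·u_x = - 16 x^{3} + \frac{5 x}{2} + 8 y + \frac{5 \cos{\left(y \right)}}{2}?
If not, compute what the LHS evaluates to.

Evaluate each term of the left-hand side for u = 2 x^{4} + x y + 2 y^{2} + \sin{\left(y \right)}.
Derivatives:
  u_y = x + 4 y + \cos{\left(y \right)}
  u_x = 8 x^{3} + y
Terms:
  1/2·u_y = \frac{x}{2} + 2 y + \frac{\cos{\left(y \right)}}{2}
  -2·u_x = - 16 x^{3} - 2 y
Sum: LHS = - 16 x^{3} + \frac{x}{2} + \frac{\cos{\left(y \right)}}{2}
Given right-hand side: - 16 x^{3} + \frac{5 x}{2} + 8 y + \frac{5 \cos{\left(y \right)}}{2}. Difference LHS − RHS = - 2 x - 8 y - 2 \cos{\left(y \right)} ≠ 0, so u is not a solution.

Answer: No, the LHS evaluates to - 16 x^{3} + \frac{x}{2} + \frac{\cos{\left(y \right)}}{2}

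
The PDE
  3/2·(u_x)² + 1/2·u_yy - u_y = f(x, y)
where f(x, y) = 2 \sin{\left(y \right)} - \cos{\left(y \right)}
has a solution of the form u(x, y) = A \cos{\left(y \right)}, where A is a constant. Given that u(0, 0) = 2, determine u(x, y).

Substitute the ansatz u = A \cos{\left(y \right)} into the left-hand side.
Derivatives of the ansatz:
  u_x = 0
  u_yy = - A \cos{\left(y \right)}
  u_y = - A \sin{\left(y \right)}
Term by term:
  3/2·(u_x)² = 0
  1/2·u_yy = - \frac{A \cos{\left(y \right)}}{2}
  -u_y = A \sin{\left(y \right)}
So the left-hand side equals
  A \sin{\left(y \right)} - \frac{A \cos{\left(y \right)}}{2}
This must equal f(x, y) = 2 \sin{\left(y \right)} - \cos{\left(y \right)} identically.
Matching coefficients of the independent functions:
  [\sin{\left(y \right)}]:  A = 2
  [\cos{\left(y \right)}]:  - \frac{A}{2} = -1
Solving: A = 2.
Check against the point condition:
  u(0, 0) = 2  ⟹  A = 2  ✓
Hence u(x, y) = 2 \cos{\left(y \right)}.

Answer: u(x, y) = 2 \cos{\left(y \right)}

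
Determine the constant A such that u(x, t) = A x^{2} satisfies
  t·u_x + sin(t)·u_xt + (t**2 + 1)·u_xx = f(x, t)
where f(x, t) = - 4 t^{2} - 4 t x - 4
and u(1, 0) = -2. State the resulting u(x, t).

Substitute the ansatz u = A x^{2} into the left-hand side.
Derivatives of the ansatz:
  u_x = 2 A x
  u_xt = 0
  u_xx = 2 A
Term by term:
  t·u_x = 2 A t x
  sin(t)·u_xt = 0
  (t**2 + 1)·u_xx = 2 A t^{2} + 2 A
So the left-hand side equals
  2 A t^{2} + 2 A t x + 2 A
This must equal f(x, t) = - 4 t^{2} - 4 t x - 4 identically.
Matching coefficients of the independent functions:
  [constant term, t^{2}, t x]:  2 A = -4
Solving: A = -2.
Check against the point condition:
  u(1, 0) = -2  ⟹  A = -2  ✓
Hence u(x, t) = - 2 x^{2}.

Answer: u(x, t) = - 2 x^{2}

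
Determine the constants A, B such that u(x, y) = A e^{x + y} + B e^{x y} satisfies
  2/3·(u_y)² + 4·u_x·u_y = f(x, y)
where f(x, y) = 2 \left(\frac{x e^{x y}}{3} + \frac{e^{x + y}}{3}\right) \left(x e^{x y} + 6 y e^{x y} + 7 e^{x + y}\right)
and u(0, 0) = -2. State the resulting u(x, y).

Substitute the ansatz u = A e^{x + y} + B e^{x y} into the left-hand side.
Derivatives of the ansatz:
  u_y = A e^{x} e^{y} + B x e^{x y}
  u_x = A e^{x} e^{y} + B y e^{x y}
Term by term:
  2/3·(u_y)² = \frac{2 A^{2} e^{2 x} e^{2 y}}{3} + \frac{4 A B x e^{x} e^{y} e^{x y}}{3} + \frac{2 B^{2} x^{2} e^{2 x y}}{3}
  4·u_x·u_y = 4 A^{2} e^{2 x} e^{2 y} + 4 A B x e^{x} e^{y} e^{x y} + 4 A B y e^{x} e^{y} e^{x y} + 4 B^{2} x y e^{2 x y}
So the left-hand side equals
  \frac{14 A^{2} e^{2 x} e^{2 y}}{3} + \frac{16 A B x e^{x} e^{y} e^{x y}}{3} + 4 A B y e^{x} e^{y} e^{x y} + \frac{2 B^{2} x^{2} e^{2 x y}}{3} + 4 B^{2} x y e^{2 x y}
This must equal f(x, y) identically; expanded, f = \frac{2 x^{2} e^{2 x y}}{3} + 4 x y e^{2 x y} + \frac{16 x e^{x} e^{y} e^{x y}}{3} + 4 y e^{x} e^{y} e^{x y} + \frac{14 e^{2 x} e^{2 y}}{3}.
Matching coefficients of the independent functions:
  [x^{2} e^{2 x y}]:  \frac{2 B^{2}}{3} = \frac{2}{3}
  [e^{2 x} e^{2 y}]:  \frac{14 A^{2}}{3} = \frac{14}{3}
  [x y e^{2 x y}]:  4 B^{2} = 4
  [x e^{x} e^{y} e^{x y}]:  \frac{16 A B}{3} = \frac{16}{3}
  [y e^{x} e^{y} e^{x y}]:  4 A B = 4
These equations allow (A, B) = (-1, -1) or (1, 1).
Impose the point condition(s):
  u(0, 0) = -2  ⟹  A + B = -2
Only A = -1, B = -1 satisfies everything.
Hence u(x, y) = - e^{x y} - e^{x + y}.

Answer: u(x, y) = - e^{x y} - e^{x + y}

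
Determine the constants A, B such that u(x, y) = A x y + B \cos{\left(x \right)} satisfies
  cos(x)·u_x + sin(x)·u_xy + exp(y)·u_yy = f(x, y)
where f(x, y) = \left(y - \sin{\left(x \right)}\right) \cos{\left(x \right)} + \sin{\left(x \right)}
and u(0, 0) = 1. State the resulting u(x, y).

Substitute the ansatz u = A x y + B \cos{\left(x \right)} into the left-hand side.
Derivatives of the ansatz:
  u_x = A y - B \sin{\left(x \right)}
  u_xy = A
  u_yy = 0
Term by term:
  cos(x)·u_x = A y \cos{\left(x \right)} - B \sin{\left(x \right)} \cos{\left(x \right)}
  sin(x)·u_xy = A \sin{\left(x \right)}
  exp(y)·u_yy = 0
So the left-hand side equals
  A y \cos{\left(x \right)} + A \sin{\left(x \right)} - B \sin{\left(x \right)} \cos{\left(x \right)}
This must equal f(x, y) identically; expanded, f = y \cos{\left(x \right)} - \sin{\left(x \right)} \cos{\left(x \right)} + \sin{\left(x \right)}.
Matching coefficients of the independent functions:
  [y \cos{\left(x \right)}, \sin{\left(x \right)}]:  A = 1
  [\sin{\left(x \right)} \cos{\left(x \right)}]:  - B = -1
Solving: A = 1, B = 1.
Check against the point condition:
  u(0, 0) = 1  ⟹  B = 1  ✓
Hence u(x, y) = x y + \cos{\left(x \right)}.

Answer: u(x, y) = x y + \cos{\left(x \right)}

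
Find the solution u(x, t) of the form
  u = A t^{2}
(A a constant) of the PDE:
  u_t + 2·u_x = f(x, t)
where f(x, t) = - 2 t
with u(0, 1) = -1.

Substitute the ansatz u = A t^{2} into the left-hand side.
Derivatives of the ansatz:
  u_t = 2 A t
  u_x = 0
Term by term:
  u_t = 2 A t
  2·u_x = 0
So the left-hand side equals
  2 A t
This must equal f(x, t) = - 2 t identically.
Matching coefficients of the independent functions:
  [t]:  2 A = -2
Solving: A = -1.
Check against the point condition:
  u(0, 1) = -1  ⟹  A = -1  ✓
Hence u(x, t) = - t^{2}.

Answer: u(x, t) = - t^{2}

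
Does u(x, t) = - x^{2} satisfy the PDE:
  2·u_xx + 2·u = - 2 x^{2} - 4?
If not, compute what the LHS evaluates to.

Answer: Yes

Derivation:
Evaluate each term of the left-hand side for u = - x^{2}.
Derivatives:
  u_xx = -2
Terms:
  2·u_xx = -4
  2·u = - 2 x^{2}
Sum: LHS = - 2 x^{2} - 4
This is exactly the given right-hand side, so u is a solution.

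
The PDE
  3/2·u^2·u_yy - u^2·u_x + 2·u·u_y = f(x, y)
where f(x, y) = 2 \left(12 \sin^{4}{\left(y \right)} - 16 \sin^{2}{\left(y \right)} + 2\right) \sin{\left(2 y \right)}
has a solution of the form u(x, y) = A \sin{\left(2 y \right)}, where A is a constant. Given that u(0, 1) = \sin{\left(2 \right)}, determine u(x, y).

Substitute the ansatz u = A \sin{\left(2 y \right)} into the left-hand side.
Derivatives of the ansatz:
  u_yy = - 4 A \sin{\left(2 y \right)}
  u_x = 0
  u_y = 2 A \cos{\left(2 y \right)}
Term by term:
  3/2·u^2·u_yy = - 6 A^{3} \sin^{3}{\left(2 y \right)}
  -u^2·u_x = 0
  2·u·u_y = 4 A^{2} \sin{\left(2 y \right)} \cos{\left(2 y \right)}
So the left-hand side equals
  - 6 A^{3} \sin^{3}{\left(2 y \right)} + 4 A^{2} \sin{\left(2 y \right)} \cos{\left(2 y \right)}
This must equal f(x, y) identically; expanded, f = - 6 \sin^{3}{\left(2 y \right)} + 4 \sin{\left(2 y \right)} \cos{\left(2 y \right)}.
Matching coefficients of the independent functions:
  [\sin{\left(2 y \right)} \cos{\left(2 y \right)}]:  4 A^{2} = 4
  [\sin^{3}{\left(2 y \right)}]:  - 6 A^{3} = -6
Solving: A = 1.
Check against the point condition:
  u(0, 1) = \sin{\left(2 \right)}  ⟹  A \sin{\left(2 \right)} = \sin{\left(2 \right)}  ✓
Hence u(x, y) = \sin{\left(2 y \right)}.

Answer: u(x, y) = \sin{\left(2 y \right)}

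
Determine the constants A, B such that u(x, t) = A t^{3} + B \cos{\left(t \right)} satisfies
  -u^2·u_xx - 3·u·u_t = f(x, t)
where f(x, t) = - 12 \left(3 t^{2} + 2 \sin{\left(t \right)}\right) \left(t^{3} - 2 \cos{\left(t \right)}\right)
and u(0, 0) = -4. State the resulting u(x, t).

Substitute the ansatz u = A t^{3} + B \cos{\left(t \right)} into the left-hand side.
Derivatives of the ansatz:
  u_xx = 0
  u_t = 3 A t^{2} - B \sin{\left(t \right)}
Term by term:
  -u^2·u_xx = 0
  -3·u·u_t = - 9 A^{2} t^{5} + 3 A B t^{3} \sin{\left(t \right)} - 9 A B t^{2} \cos{\left(t \right)} + 3 B^{2} \sin{\left(t \right)} \cos{\left(t \right)}
So the left-hand side equals
  - 9 A^{2} t^{5} + 3 A B t^{3} \sin{\left(t \right)} - 9 A B t^{2} \cos{\left(t \right)} + 3 B^{2} \sin{\left(t \right)} \cos{\left(t \right)}
This must equal f(x, t) identically; expanded, f = - 36 t^{5} - 24 t^{3} \sin{\left(t \right)} + 72 t^{2} \cos{\left(t \right)} + 48 \sin{\left(t \right)} \cos{\left(t \right)}.
Matching coefficients of the independent functions:
  [t^{5}]:  - 9 A^{2} = -36
  [t^{2} \cos{\left(t \right)}]:  - 9 A B = 72
  [t^{3} \sin{\left(t \right)}]:  3 A B = -24
  [\sin{\left(t \right)} \cos{\left(t \right)}]:  3 B^{2} = 48
These equations allow (A, B) = (-2, 4) or (2, -4).
Impose the point condition(s):
  u(0, 0) = -4  ⟹  B = -4
Only A = 2, B = -4 satisfies everything.
Hence u(x, t) = 2 t^{3} - 4 \cos{\left(t \right)}.

Answer: u(x, t) = 2 t^{3} - 4 \cos{\left(t \right)}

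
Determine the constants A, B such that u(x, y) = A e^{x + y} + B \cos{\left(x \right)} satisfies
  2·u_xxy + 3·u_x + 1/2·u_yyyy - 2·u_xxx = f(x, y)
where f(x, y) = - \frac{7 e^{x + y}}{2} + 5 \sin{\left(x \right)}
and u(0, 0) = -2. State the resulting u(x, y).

Substitute the ansatz u = A e^{x + y} + B \cos{\left(x \right)} into the left-hand side.
Derivatives of the ansatz:
  u_xxy = A e^{x} e^{y}
  u_x = A e^{x} e^{y} - B \sin{\left(x \right)}
  u_yyyy = A e^{x} e^{y}
  u_xxx = A e^{x} e^{y} + B \sin{\left(x \right)}
Term by term:
  2·u_xxy = 2 A e^{x} e^{y}
  3·u_x = 3 A e^{x} e^{y} - 3 B \sin{\left(x \right)}
  1/2·u_yyyy = \frac{A e^{x} e^{y}}{2}
  -2·u_xxx = - 2 A e^{x} e^{y} - 2 B \sin{\left(x \right)}
So the left-hand side equals
  \frac{7 A e^{x} e^{y}}{2} - 5 B \sin{\left(x \right)}
This must equal f(x, y) identically; expanded, f = - \frac{7 e^{x} e^{y}}{2} + 5 \sin{\left(x \right)}.
Matching coefficients of the independent functions:
  [e^{x} e^{y}]:  \frac{7 A}{2} = - \frac{7}{2}
  [\sin{\left(x \right)}]:  - 5 B = 5
Solving: A = -1, B = -1.
Check against the point condition:
  u(0, 0) = -2  ⟹  A + B = -2  ✓
Hence u(x, y) = - e^{x + y} - \cos{\left(x \right)}.

Answer: u(x, y) = - e^{x + y} - \cos{\left(x \right)}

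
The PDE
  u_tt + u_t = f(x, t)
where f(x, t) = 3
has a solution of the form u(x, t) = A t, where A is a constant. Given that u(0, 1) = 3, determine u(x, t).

Answer: u(x, t) = 3 t

Derivation:
Substitute the ansatz u = A t into the left-hand side.
Derivatives of the ansatz:
  u_tt = 0
  u_t = A
Term by term:
  u_tt = 0
  u_t = A
So the left-hand side equals
  A
This must equal f(x, t) = 3 identically.
Matching coefficients of the independent functions:
  [constant term]:  A = 3
Solving: A = 3.
Check against the point condition:
  u(0, 1) = 3  ⟹  A = 3  ✓
Hence u(x, t) = 3 t.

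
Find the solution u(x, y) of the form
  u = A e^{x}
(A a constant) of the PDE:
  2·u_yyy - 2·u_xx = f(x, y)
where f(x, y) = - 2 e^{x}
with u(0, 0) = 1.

Substitute the ansatz u = A e^{x} into the left-hand side.
Derivatives of the ansatz:
  u_yyy = 0
  u_xx = A e^{x}
Term by term:
  2·u_yyy = 0
  -2·u_xx = - 2 A e^{x}
So the left-hand side equals
  - 2 A e^{x}
This must equal f(x, y) = - 2 e^{x} identically.
Matching coefficients of the independent functions:
  [e^{x}]:  - 2 A = -2
Solving: A = 1.
Check against the point condition:
  u(0, 0) = 1  ⟹  A = 1  ✓
Hence u(x, y) = e^{x}.

Answer: u(x, y) = e^{x}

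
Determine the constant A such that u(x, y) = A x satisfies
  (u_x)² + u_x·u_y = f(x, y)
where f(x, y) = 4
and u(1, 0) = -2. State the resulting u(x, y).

Substitute the ansatz u = A x into the left-hand side.
Derivatives of the ansatz:
  u_x = A
  u_y = 0
Term by term:
  (u_x)² = A^{2}
  u_x·u_y = 0
So the left-hand side equals
  A^{2}
This must equal f(x, y) = 4 identically.
Matching coefficients of the independent functions:
  [constant term]:  A^{2} = 4
These equations allow (A) = (-2) or (2).
Impose the point condition(s):
  u(1, 0) = -2  ⟹  A = -2
Only A = -2 satisfies everything.
Hence u(x, y) = - 2 x.

Answer: u(x, y) = - 2 x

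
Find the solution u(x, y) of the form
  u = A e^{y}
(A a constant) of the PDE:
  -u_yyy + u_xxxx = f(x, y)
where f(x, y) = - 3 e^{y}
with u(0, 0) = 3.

Substitute the ansatz u = A e^{y} into the left-hand side.
Derivatives of the ansatz:
  u_yyy = A e^{y}
  u_xxxx = 0
Term by term:
  -u_yyy = - A e^{y}
  u_xxxx = 0
So the left-hand side equals
  - A e^{y}
This must equal f(x, y) = - 3 e^{y} identically.
Matching coefficients of the independent functions:
  [e^{y}]:  - A = -3
Solving: A = 3.
Check against the point condition:
  u(0, 0) = 3  ⟹  A = 3  ✓
Hence u(x, y) = 3 e^{y}.

Answer: u(x, y) = 3 e^{y}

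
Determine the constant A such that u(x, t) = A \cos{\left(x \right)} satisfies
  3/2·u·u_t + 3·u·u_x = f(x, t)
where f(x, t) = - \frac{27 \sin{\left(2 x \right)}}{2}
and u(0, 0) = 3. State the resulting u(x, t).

Substitute the ansatz u = A \cos{\left(x \right)} into the left-hand side.
Derivatives of the ansatz:
  u_t = 0
  u_x = - A \sin{\left(x \right)}
Term by term:
  3/2·u·u_t = 0
  3·u·u_x = - 3 A^{2} \sin{\left(x \right)} \cos{\left(x \right)}
So the left-hand side equals
  - 3 A^{2} \sin{\left(x \right)} \cos{\left(x \right)}
This must equal f(x, t) identically; expanded, f = - 27 \sin{\left(x \right)} \cos{\left(x \right)}.
Matching coefficients of the independent functions:
  [\sin{\left(x \right)} \cos{\left(x \right)}]:  - 3 A^{2} = -27
These equations allow (A) = (-3) or (3).
Impose the point condition(s):
  u(0, 0) = 3  ⟹  A = 3
Only A = 3 satisfies everything.
Hence u(x, t) = 3 \cos{\left(x \right)}.

Answer: u(x, t) = 3 \cos{\left(x \right)}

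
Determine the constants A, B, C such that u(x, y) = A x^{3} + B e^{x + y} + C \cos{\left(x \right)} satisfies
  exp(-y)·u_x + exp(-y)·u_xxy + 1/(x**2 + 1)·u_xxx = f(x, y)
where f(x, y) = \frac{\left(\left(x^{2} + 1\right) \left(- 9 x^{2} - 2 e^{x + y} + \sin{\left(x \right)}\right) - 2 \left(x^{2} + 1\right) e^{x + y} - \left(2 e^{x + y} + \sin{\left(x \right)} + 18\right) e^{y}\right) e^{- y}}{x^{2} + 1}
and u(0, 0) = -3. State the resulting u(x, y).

Substitute the ansatz u = A x^{3} + B e^{x + y} + C \cos{\left(x \right)} into the left-hand side.
Derivatives of the ansatz:
  u_x = 3 A x^{2} + B e^{x} e^{y} - C \sin{\left(x \right)}
  u_xxy = B e^{x} e^{y}
  u_xxx = 6 A + B e^{x} e^{y} + C \sin{\left(x \right)}
Term by term:
  exp(-y)·u_x = 3 A x^{2} e^{- y} + B e^{x} - C e^{- y} \sin{\left(x \right)}
  exp(-y)·u_xxy = B e^{x}
  1/(x**2 + 1)·u_xxx = \frac{6 A}{x^{2} + 1} + \frac{B e^{x} e^{y}}{x^{2} + 1} + \frac{C \sin{\left(x \right)}}{x^{2} + 1}
So the left-hand side equals
  3 A x^{2} e^{- y} + \frac{6 A}{x^{2} + 1} + 2 B e^{x} + \frac{B e^{x} e^{y}}{x^{2} + 1} - C e^{- y} \sin{\left(x \right)} + \frac{C \sin{\left(x \right)}}{x^{2} + 1}
This must equal f(x, y) identically; expanded, f = - 9 x^{2} e^{- y} - 4 e^{x} + e^{- y} \sin{\left(x \right)} - \frac{2 e^{x} e^{y}}{x^{2} + 1} - \frac{\sin{\left(x \right)}}{x^{2} + 1} - \frac{18}{x^{2} + 1}.
Matching coefficients of the independent functions:
  [x^{2} e^{- y}]:  3 A = -9
  [\frac{\sin{\left(x \right)}}{x^{2} + 1}]:  C = -1
  [e^{- y} \sin{\left(x \right)}]:  - C = 1
  [\frac{e^{x} e^{y}}{x^{2} + 1}]:  B = -2
  [\frac{1}{x^{2} + 1}]:  6 A = -18
  [e^{x}]:  2 B = -4
Solving: A = -3, B = -2, C = -1.
Check against the point condition:
  u(0, 0) = -3  ⟹  B + C = -3  ✓
Hence u(x, y) = - 3 x^{3} - 2 e^{x + y} - \cos{\left(x \right)}.

Answer: u(x, y) = - 3 x^{3} - 2 e^{x + y} - \cos{\left(x \right)}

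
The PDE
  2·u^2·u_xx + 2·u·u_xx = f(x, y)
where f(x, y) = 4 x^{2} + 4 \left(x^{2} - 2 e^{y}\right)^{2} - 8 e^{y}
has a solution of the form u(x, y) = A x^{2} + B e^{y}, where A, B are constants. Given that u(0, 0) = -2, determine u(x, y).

Substitute the ansatz u = A x^{2} + B e^{y} into the left-hand side.
Derivatives of the ansatz:
  u_xx = 2 A
Term by term:
  2·u^2·u_xx = 4 A^{3} x^{4} + 8 A^{2} B x^{2} e^{y} + 4 A B^{2} e^{2 y}
  2·u·u_xx = 4 A^{2} x^{2} + 4 A B e^{y}
So the left-hand side equals
  4 A^{3} x^{4} + 8 A^{2} B x^{2} e^{y} + 4 A^{2} x^{2} + 4 A B^{2} e^{2 y} + 4 A B e^{y}
This must equal f(x, y) identically; expanded, f = 4 x^{4} - 16 x^{2} e^{y} + 4 x^{2} + 16 e^{2 y} - 8 e^{y}.
Matching coefficients of the independent functions:
  [x^{2}]:  4 A^{2} = 4
  [x^{4}]:  4 A^{3} = 4
  [x^{2} e^{y}]:  8 A^{2} B = -16
  [e^{y}]:  4 A B = -8
  [e^{2 y}]:  4 A B^{2} = 16
Solving: A = 1, B = -2.
Check against the point condition:
  u(0, 0) = -2  ⟹  B = -2  ✓
Hence u(x, y) = x^{2} - 2 e^{y}.

Answer: u(x, y) = x^{2} - 2 e^{y}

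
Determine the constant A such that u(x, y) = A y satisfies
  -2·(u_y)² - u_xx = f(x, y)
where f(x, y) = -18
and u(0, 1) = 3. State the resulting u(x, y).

Answer: u(x, y) = 3 y

Derivation:
Substitute the ansatz u = A y into the left-hand side.
Derivatives of the ansatz:
  u_y = A
  u_xx = 0
Term by term:
  -2·(u_y)² = - 2 A^{2}
  -u_xx = 0
So the left-hand side equals
  - 2 A^{2}
This must equal f(x, y) = -18 identically.
Matching coefficients of the independent functions:
  [constant term]:  - 2 A^{2} = -18
These equations allow (A) = (-3) or (3).
Impose the point condition(s):
  u(0, 1) = 3  ⟹  A = 3
Only A = 3 satisfies everything.
Hence u(x, y) = 3 y.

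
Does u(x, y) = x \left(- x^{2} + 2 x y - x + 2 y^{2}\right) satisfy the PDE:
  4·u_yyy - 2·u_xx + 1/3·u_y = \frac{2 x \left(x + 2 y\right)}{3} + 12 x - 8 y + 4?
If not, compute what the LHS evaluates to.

Evaluate each term of the left-hand side for u = x \left(- x^{2} + 2 x y - x + 2 y^{2}\right).
Derivatives:
  u_yyy = 0
  u_xx = - 6 x + 4 y - 2
  u_y = 2 x^{2} + 4 x y
Terms:
  4·u_yyy = 0
  -2·u_xx = 12 x - 8 y + 4
  1/3·u_y = \frac{2 x \left(x + 2 y\right)}{3}
Sum: LHS = \frac{2 x \left(x + 2 y\right)}{3} + 12 x - 8 y + 4
This is exactly the given right-hand side, so u is a solution.

Answer: Yes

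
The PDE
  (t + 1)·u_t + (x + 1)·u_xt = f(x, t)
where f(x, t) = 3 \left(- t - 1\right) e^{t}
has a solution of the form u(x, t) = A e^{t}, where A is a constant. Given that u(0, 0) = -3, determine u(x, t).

Answer: u(x, t) = - 3 e^{t}

Derivation:
Substitute the ansatz u = A e^{t} into the left-hand side.
Derivatives of the ansatz:
  u_t = A e^{t}
  u_xt = 0
Term by term:
  (t + 1)·u_t = A t e^{t} + A e^{t}
  (x + 1)·u_xt = 0
So the left-hand side equals
  A t e^{t} + A e^{t}
This must equal f(x, t) identically; expanded, f = - 3 t e^{t} - 3 e^{t}.
Matching coefficients of the independent functions:
  [t e^{t}, e^{t}]:  A = -3
Solving: A = -3.
Check against the point condition:
  u(0, 0) = -3  ⟹  A = -3  ✓
Hence u(x, t) = - 3 e^{t}.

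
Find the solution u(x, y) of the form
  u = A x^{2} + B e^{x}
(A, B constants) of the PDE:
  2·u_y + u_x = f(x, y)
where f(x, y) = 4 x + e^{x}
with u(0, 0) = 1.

Substitute the ansatz u = A x^{2} + B e^{x} into the left-hand side.
Derivatives of the ansatz:
  u_y = 0
  u_x = 2 A x + B e^{x}
Term by term:
  2·u_y = 0
  u_x = 2 A x + B e^{x}
So the left-hand side equals
  2 A x + B e^{x}
This must equal f(x, y) = 4 x + e^{x} identically.
Matching coefficients of the independent functions:
  [x]:  2 A = 4
  [e^{x}]:  B = 1
Solving: A = 2, B = 1.
Check against the point condition:
  u(0, 0) = 1  ⟹  B = 1  ✓
Hence u(x, y) = 2 x^{2} + e^{x}.

Answer: u(x, y) = 2 x^{2} + e^{x}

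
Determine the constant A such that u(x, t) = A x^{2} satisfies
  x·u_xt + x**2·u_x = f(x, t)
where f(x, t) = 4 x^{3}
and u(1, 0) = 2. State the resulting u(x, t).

Substitute the ansatz u = A x^{2} into the left-hand side.
Derivatives of the ansatz:
  u_xt = 0
  u_x = 2 A x
Term by term:
  x·u_xt = 0
  x**2·u_x = 2 A x^{3}
So the left-hand side equals
  2 A x^{3}
This must equal f(x, t) = 4 x^{3} identically.
Matching coefficients of the independent functions:
  [x^{3}]:  2 A = 4
Solving: A = 2.
Check against the point condition:
  u(1, 0) = 2  ⟹  A = 2  ✓
Hence u(x, t) = 2 x^{2}.

Answer: u(x, t) = 2 x^{2}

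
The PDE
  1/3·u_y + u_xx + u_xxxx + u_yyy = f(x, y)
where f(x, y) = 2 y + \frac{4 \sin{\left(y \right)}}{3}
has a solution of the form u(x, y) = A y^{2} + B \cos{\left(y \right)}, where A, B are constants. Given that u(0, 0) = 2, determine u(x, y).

Answer: u(x, y) = 3 y^{2} + 2 \cos{\left(y \right)}

Derivation:
Substitute the ansatz u = A y^{2} + B \cos{\left(y \right)} into the left-hand side.
Derivatives of the ansatz:
  u_y = 2 A y - B \sin{\left(y \right)}
  u_xx = 0
  u_xxxx = 0
  u_yyy = B \sin{\left(y \right)}
Term by term:
  1/3·u_y = \frac{2 A y}{3} - \frac{B \sin{\left(y \right)}}{3}
  u_xx = 0
  u_xxxx = 0
  u_yyy = B \sin{\left(y \right)}
So the left-hand side equals
  \frac{2 A y}{3} + \frac{2 B \sin{\left(y \right)}}{3}
This must equal f(x, y) = 2 y + \frac{4 \sin{\left(y \right)}}{3} identically.
Matching coefficients of the independent functions:
  [y]:  \frac{2 A}{3} = 2
  [\sin{\left(y \right)}]:  \frac{2 B}{3} = \frac{4}{3}
Solving: A = 3, B = 2.
Check against the point condition:
  u(0, 0) = 2  ⟹  B = 2  ✓
Hence u(x, y) = 3 y^{2} + 2 \cos{\left(y \right)}.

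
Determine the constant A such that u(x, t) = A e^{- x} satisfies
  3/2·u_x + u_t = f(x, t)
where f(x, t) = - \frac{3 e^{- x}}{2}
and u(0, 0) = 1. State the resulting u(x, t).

Substitute the ansatz u = A e^{- x} into the left-hand side.
Derivatives of the ansatz:
  u_x = - A e^{- x}
  u_t = 0
Term by term:
  3/2·u_x = - \frac{3 A e^{- x}}{2}
  u_t = 0
So the left-hand side equals
  - \frac{3 A e^{- x}}{2}
This must equal f(x, t) = - \frac{3 e^{- x}}{2} identically.
Matching coefficients of the independent functions:
  [e^{- x}]:  - \frac{3 A}{2} = - \frac{3}{2}
Solving: A = 1.
Check against the point condition:
  u(0, 0) = 1  ⟹  A = 1  ✓
Hence u(x, t) = e^{- x}.

Answer: u(x, t) = e^{- x}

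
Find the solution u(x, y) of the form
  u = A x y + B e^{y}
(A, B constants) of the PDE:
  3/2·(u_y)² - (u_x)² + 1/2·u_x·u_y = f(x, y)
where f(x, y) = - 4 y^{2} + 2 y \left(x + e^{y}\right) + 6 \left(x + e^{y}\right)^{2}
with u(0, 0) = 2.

Substitute the ansatz u = A x y + B e^{y} into the left-hand side.
Derivatives of the ansatz:
  u_y = A x + B e^{y}
  u_x = A y
Term by term:
  3/2·(u_y)² = \frac{3 A^{2} x^{2}}{2} + 3 A B x e^{y} + \frac{3 B^{2} e^{2 y}}{2}
  -(u_x)² = - A^{2} y^{2}
  1/2·u_x·u_y = \frac{A^{2} x y}{2} + \frac{A B y e^{y}}{2}
So the left-hand side equals
  \frac{3 A^{2} x^{2}}{2} + \frac{A^{2} x y}{2} - A^{2} y^{2} + 3 A B x e^{y} + \frac{A B y e^{y}}{2} + \frac{3 B^{2} e^{2 y}}{2}
This must equal f(x, y) identically; expanded, f = 6 x^{2} + 2 x y + 12 x e^{y} - 4 y^{2} + 2 y e^{y} + 6 e^{2 y}.
Matching coefficients of the independent functions:
  [x^{2}]:  \frac{3 A^{2}}{2} = 6
  [y^{2}]:  - A^{2} = -4
  [x y]:  \frac{A^{2}}{2} = 2
  [x e^{y}]:  3 A B = 12
  [y e^{y}]:  \frac{A B}{2} = 2
  [e^{2 y}]:  \frac{3 B^{2}}{2} = 6
These equations allow (A, B) = (-2, -2) or (2, 2).
Impose the point condition(s):
  u(0, 0) = 2  ⟹  B = 2
Only A = 2, B = 2 satisfies everything.
Hence u(x, y) = 2 x y + 2 e^{y}.

Answer: u(x, y) = 2 x y + 2 e^{y}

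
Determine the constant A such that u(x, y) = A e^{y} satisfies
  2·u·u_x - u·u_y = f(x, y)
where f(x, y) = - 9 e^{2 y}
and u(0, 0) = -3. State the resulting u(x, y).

Answer: u(x, y) = - 3 e^{y}

Derivation:
Substitute the ansatz u = A e^{y} into the left-hand side.
Derivatives of the ansatz:
  u_x = 0
  u_y = A e^{y}
Term by term:
  2·u·u_x = 0
  -u·u_y = - A^{2} e^{2 y}
So the left-hand side equals
  - A^{2} e^{2 y}
This must equal f(x, y) = - 9 e^{2 y} identically.
Matching coefficients of the independent functions:
  [e^{2 y}]:  - A^{2} = -9
These equations allow (A) = (-3) or (3).
Impose the point condition(s):
  u(0, 0) = -3  ⟹  A = -3
Only A = -3 satisfies everything.
Hence u(x, y) = - 3 e^{y}.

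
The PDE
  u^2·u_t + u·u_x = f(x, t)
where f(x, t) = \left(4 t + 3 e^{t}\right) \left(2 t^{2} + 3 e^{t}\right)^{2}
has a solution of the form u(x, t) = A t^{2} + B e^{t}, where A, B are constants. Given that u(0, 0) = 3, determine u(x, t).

Answer: u(x, t) = 2 t^{2} + 3 e^{t}

Derivation:
Substitute the ansatz u = A t^{2} + B e^{t} into the left-hand side.
Derivatives of the ansatz:
  u_t = 2 A t + B e^{t}
  u_x = 0
Term by term:
  u^2·u_t = 2 A^{3} t^{5} + A^{2} B t^{4} e^{t} + 4 A^{2} B t^{3} e^{t} + 2 A B^{2} t^{2} e^{2 t} + 2 A B^{2} t e^{2 t} + B^{3} e^{3 t}
  u·u_x = 0
So the left-hand side equals
  2 A^{3} t^{5} + A^{2} B t^{4} e^{t} + 4 A^{2} B t^{3} e^{t} + 2 A B^{2} t^{2} e^{2 t} + 2 A B^{2} t e^{2 t} + B^{3} e^{3 t}
This must equal f(x, t) identically; expanded, f = 16 t^{5} + 12 t^{4} e^{t} + 48 t^{3} e^{t} + 36 t^{2} e^{2 t} + 36 t e^{2 t} + 27 e^{3 t}.
Matching coefficients of the independent functions:
  [t^{5}]:  2 A^{3} = 16
  [t e^{2 t}, t^{2} e^{2 t}]:  2 A B^{2} = 36
  [t^{3} e^{t}]:  4 A^{2} B = 48
  [t^{4} e^{t}]:  A^{2} B = 12
  [e^{3 t}]:  B^{3} = 27
Solving: A = 2, B = 3.
Check against the point condition:
  u(0, 0) = 3  ⟹  B = 3  ✓
Hence u(x, t) = 2 t^{2} + 3 e^{t}.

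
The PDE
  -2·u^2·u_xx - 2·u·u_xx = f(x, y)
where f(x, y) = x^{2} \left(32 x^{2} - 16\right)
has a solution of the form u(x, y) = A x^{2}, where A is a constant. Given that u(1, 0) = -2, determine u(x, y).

Substitute the ansatz u = A x^{2} into the left-hand side.
Derivatives of the ansatz:
  u_xx = 2 A
Term by term:
  -2·u^2·u_xx = - 4 A^{3} x^{4}
  -2·u·u_xx = - 4 A^{2} x^{2}
So the left-hand side equals
  - 4 A^{3} x^{4} - 4 A^{2} x^{2}
This must equal f(x, y) identically; expanded, f = 32 x^{4} - 16 x^{2}.
Matching coefficients of the independent functions:
  [x^{2}]:  - 4 A^{2} = -16
  [x^{4}]:  - 4 A^{3} = 32
Solving: A = -2.
Check against the point condition:
  u(1, 0) = -2  ⟹  A = -2  ✓
Hence u(x, y) = - 2 x^{2}.

Answer: u(x, y) = - 2 x^{2}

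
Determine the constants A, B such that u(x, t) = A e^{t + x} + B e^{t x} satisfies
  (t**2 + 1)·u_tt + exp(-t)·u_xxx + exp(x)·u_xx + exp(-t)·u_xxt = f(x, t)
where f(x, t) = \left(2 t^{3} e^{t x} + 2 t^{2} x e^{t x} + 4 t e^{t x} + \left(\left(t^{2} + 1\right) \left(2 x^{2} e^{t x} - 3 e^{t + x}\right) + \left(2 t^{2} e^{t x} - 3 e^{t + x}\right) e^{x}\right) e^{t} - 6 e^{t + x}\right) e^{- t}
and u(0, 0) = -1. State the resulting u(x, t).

Substitute the ansatz u = A e^{t + x} + B e^{t x} into the left-hand side.
Derivatives of the ansatz:
  u_tt = A e^{t} e^{x} + B x^{2} e^{t x}
  u_xxx = A e^{t} e^{x} + B t^{3} e^{t x}
  u_xx = A e^{t} e^{x} + B t^{2} e^{t x}
  u_xxt = A e^{t} e^{x} + B t^{2} x e^{t x} + 2 B t e^{t x}
Term by term:
  (t**2 + 1)·u_tt = A t^{2} e^{t} e^{x} + A e^{t} e^{x} + B t^{2} x^{2} e^{t x} + B x^{2} e^{t x}
  exp(-t)·u_xxx = A e^{x} + B t^{3} e^{- t} e^{t x}
  exp(x)·u_xx = A e^{t} e^{2 x} + B t^{2} e^{x} e^{t x}
  exp(-t)·u_xxt = A e^{x} + B t^{2} x e^{- t} e^{t x} + 2 B t e^{- t} e^{t x}
So the left-hand side equals
  A t^{2} e^{t} e^{x} + A e^{t} e^{2 x} + A e^{t} e^{x} + 2 A e^{x} + B t^{3} e^{- t} e^{t x} + B t^{2} x^{2} e^{t x} + B t^{2} x e^{- t} e^{t x} + B t^{2} e^{x} e^{t x} + 2 B t e^{- t} e^{t x} + B x^{2} e^{t x}
This must equal f(x, t) identically; expanded, f = 2 t^{3} e^{- t} e^{t x} + 2 t^{2} x^{2} e^{t x} + 2 t^{2} x e^{- t} e^{t x} - 3 t^{2} e^{t} e^{x} + 2 t^{2} e^{x} e^{t x} + 4 t e^{- t} e^{t x} + 2 x^{2} e^{t x} - 3 e^{t} e^{2 x} - 3 e^{t} e^{x} - 6 e^{x}.
Matching coefficients of the independent functions:
  [x^{2} e^{t x}, t^{2} x^{2} e^{t x}, t^{2} e^{x} e^{t x}, t^{3} e^{- t} e^{t x}, …]:  B = 2
  [e^{t} e^{x}, e^{t} e^{2 x}, t^{2} e^{t} e^{x}]:  A = -3
  [t e^{- t} e^{t x}]:  2 B = 4
  [e^{x}]:  2 A = -6
Solving: A = -3, B = 2.
Check against the point condition:
  u(0, 0) = -1  ⟹  A + B = -1  ✓
Hence u(x, t) = 2 e^{t x} - 3 e^{t + x}.

Answer: u(x, t) = 2 e^{t x} - 3 e^{t + x}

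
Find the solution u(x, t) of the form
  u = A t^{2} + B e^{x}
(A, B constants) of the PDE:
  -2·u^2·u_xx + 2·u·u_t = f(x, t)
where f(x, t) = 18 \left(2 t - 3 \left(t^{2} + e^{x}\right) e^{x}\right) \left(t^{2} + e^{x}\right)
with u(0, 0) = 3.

Substitute the ansatz u = A t^{2} + B e^{x} into the left-hand side.
Derivatives of the ansatz:
  u_xx = B e^{x}
  u_t = 2 A t
Term by term:
  -2·u^2·u_xx = - 2 A^{2} B t^{4} e^{x} - 4 A B^{2} t^{2} e^{2 x} - 2 B^{3} e^{3 x}
  2·u·u_t = 4 A^{2} t^{3} + 4 A B t e^{x}
So the left-hand side equals
  - 2 A^{2} B t^{4} e^{x} + 4 A^{2} t^{3} - 4 A B^{2} t^{2} e^{2 x} + 4 A B t e^{x} - 2 B^{3} e^{3 x}
This must equal f(x, t) identically; expanded, f = - 54 t^{4} e^{x} + 36 t^{3} - 108 t^{2} e^{2 x} + 36 t e^{x} - 54 e^{3 x}.
Matching coefficients of the independent functions:
  [t^{3}]:  4 A^{2} = 36
  [t e^{x}]:  4 A B = 36
  [t^{2} e^{2 x}]:  - 4 A B^{2} = -108
  [t^{4} e^{x}]:  - 2 A^{2} B = -54
  [e^{3 x}]:  - 2 B^{3} = -54
Solving: A = 3, B = 3.
Check against the point condition:
  u(0, 0) = 3  ⟹  B = 3  ✓
Hence u(x, t) = 3 t^{2} + 3 e^{x}.

Answer: u(x, t) = 3 t^{2} + 3 e^{x}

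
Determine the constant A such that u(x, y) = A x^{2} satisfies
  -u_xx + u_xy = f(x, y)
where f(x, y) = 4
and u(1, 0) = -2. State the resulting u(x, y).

Substitute the ansatz u = A x^{2} into the left-hand side.
Derivatives of the ansatz:
  u_xx = 2 A
  u_xy = 0
Term by term:
  -u_xx = - 2 A
  u_xy = 0
So the left-hand side equals
  - 2 A
This must equal f(x, y) = 4 identically.
Matching coefficients of the independent functions:
  [constant term]:  - 2 A = 4
Solving: A = -2.
Check against the point condition:
  u(1, 0) = -2  ⟹  A = -2  ✓
Hence u(x, y) = - 2 x^{2}.

Answer: u(x, y) = - 2 x^{2}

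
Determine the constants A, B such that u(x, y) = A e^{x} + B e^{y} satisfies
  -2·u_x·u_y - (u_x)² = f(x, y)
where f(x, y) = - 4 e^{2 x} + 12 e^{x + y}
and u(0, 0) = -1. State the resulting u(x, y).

Answer: u(x, y) = 2 e^{x} - 3 e^{y}

Derivation:
Substitute the ansatz u = A e^{x} + B e^{y} into the left-hand side.
Derivatives of the ansatz:
  u_x = A e^{x}
  u_y = B e^{y}
Term by term:
  -2·u_x·u_y = - 2 A B e^{x} e^{y}
  -(u_x)² = - A^{2} e^{2 x}
So the left-hand side equals
  - A^{2} e^{2 x} - 2 A B e^{x} e^{y}
This must equal f(x, y) identically; expanded, f = - 4 e^{2 x} + 12 e^{x} e^{y}.
Matching coefficients of the independent functions:
  [e^{x} e^{y}]:  - 2 A B = 12
  [e^{2 x}]:  - A^{2} = -4
These equations allow (A, B) = (-2, 3) or (2, -3).
Impose the point condition(s):
  u(0, 0) = -1  ⟹  A + B = -1
Only A = 2, B = -3 satisfies everything.
Hence u(x, y) = 2 e^{x} - 3 e^{y}.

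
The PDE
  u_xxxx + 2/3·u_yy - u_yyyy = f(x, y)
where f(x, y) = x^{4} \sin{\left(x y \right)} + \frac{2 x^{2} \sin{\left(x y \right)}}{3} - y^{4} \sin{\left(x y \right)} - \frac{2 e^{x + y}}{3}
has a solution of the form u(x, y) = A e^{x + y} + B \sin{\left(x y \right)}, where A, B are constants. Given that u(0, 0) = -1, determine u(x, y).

Substitute the ansatz u = A e^{x + y} + B \sin{\left(x y \right)} into the left-hand side.
Derivatives of the ansatz:
  u_xxxx = A e^{x} e^{y} + B y^{4} \sin{\left(x y \right)}
  u_yy = A e^{x} e^{y} - B x^{2} \sin{\left(x y \right)}
  u_yyyy = A e^{x} e^{y} + B x^{4} \sin{\left(x y \right)}
Term by term:
  u_xxxx = A e^{x} e^{y} + B y^{4} \sin{\left(x y \right)}
  2/3·u_yy = \frac{2 A e^{x} e^{y}}{3} - \frac{2 B x^{2} \sin{\left(x y \right)}}{3}
  -u_yyyy = - A e^{x} e^{y} - B x^{4} \sin{\left(x y \right)}
So the left-hand side equals
  \frac{2 A e^{x} e^{y}}{3} - B x^{4} \sin{\left(x y \right)} - \frac{2 B x^{2} \sin{\left(x y \right)}}{3} + B y^{4} \sin{\left(x y \right)}
This must equal f(x, y) identically; expanded, f = x^{4} \sin{\left(x y \right)} + \frac{2 x^{2} \sin{\left(x y \right)}}{3} - y^{4} \sin{\left(x y \right)} - \frac{2 e^{x} e^{y}}{3}.
Matching coefficients of the independent functions:
  [x^{2} \sin{\left(x y \right)}]:  - \frac{2 B}{3} = \frac{2}{3}
  [x^{4} \sin{\left(x y \right)}]:  - B = 1
  [y^{4} \sin{\left(x y \right)}]:  B = -1
  [e^{x} e^{y}]:  \frac{2 A}{3} = - \frac{2}{3}
Solving: A = -1, B = -1.
Check against the point condition:
  u(0, 0) = -1  ⟹  A = -1  ✓
Hence u(x, y) = - e^{x + y} - \sin{\left(x y \right)}.

Answer: u(x, y) = - e^{x + y} - \sin{\left(x y \right)}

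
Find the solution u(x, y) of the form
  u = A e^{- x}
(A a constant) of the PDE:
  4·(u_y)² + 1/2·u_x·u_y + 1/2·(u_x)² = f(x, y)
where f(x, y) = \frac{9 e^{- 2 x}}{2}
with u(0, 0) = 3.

Answer: u(x, y) = 3 e^{- x}

Derivation:
Substitute the ansatz u = A e^{- x} into the left-hand side.
Derivatives of the ansatz:
  u_y = 0
  u_x = - A e^{- x}
Term by term:
  4·(u_y)² = 0
  1/2·u_x·u_y = 0
  1/2·(u_x)² = \frac{A^{2} e^{- 2 x}}{2}
So the left-hand side equals
  \frac{A^{2} e^{- 2 x}}{2}
This must equal f(x, y) = \frac{9 e^{- 2 x}}{2} identically.
Matching coefficients of the independent functions:
  [e^{- 2 x}]:  \frac{A^{2}}{2} = \frac{9}{2}
These equations allow (A) = (-3) or (3).
Impose the point condition(s):
  u(0, 0) = 3  ⟹  A = 3
Only A = 3 satisfies everything.
Hence u(x, y) = 3 e^{- x}.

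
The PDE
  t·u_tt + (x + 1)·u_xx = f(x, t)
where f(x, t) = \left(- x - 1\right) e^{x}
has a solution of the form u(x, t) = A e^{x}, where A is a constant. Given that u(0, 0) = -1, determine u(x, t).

Answer: u(x, t) = - e^{x}

Derivation:
Substitute the ansatz u = A e^{x} into the left-hand side.
Derivatives of the ansatz:
  u_tt = 0
  u_xx = A e^{x}
Term by term:
  t·u_tt = 0
  (x + 1)·u_xx = A x e^{x} + A e^{x}
So the left-hand side equals
  A x e^{x} + A e^{x}
This must equal f(x, t) identically; expanded, f = - x e^{x} - e^{x}.
Matching coefficients of the independent functions:
  [x e^{x}, e^{x}]:  A = -1
Solving: A = -1.
Check against the point condition:
  u(0, 0) = -1  ⟹  A = -1  ✓
Hence u(x, t) = - e^{x}.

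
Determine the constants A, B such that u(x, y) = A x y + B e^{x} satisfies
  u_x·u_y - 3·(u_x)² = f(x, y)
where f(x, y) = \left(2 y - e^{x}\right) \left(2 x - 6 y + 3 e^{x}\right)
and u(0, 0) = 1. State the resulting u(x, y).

Substitute the ansatz u = A x y + B e^{x} into the left-hand side.
Derivatives of the ansatz:
  u_x = A y + B e^{x}
  u_y = A x
Term by term:
  u_x·u_y = A^{2} x y + A B x e^{x}
  -3·(u_x)² = - 3 A^{2} y^{2} - 6 A B y e^{x} - 3 B^{2} e^{2 x}
So the left-hand side equals
  A^{2} x y - 3 A^{2} y^{2} + A B x e^{x} - 6 A B y e^{x} - 3 B^{2} e^{2 x}
This must equal f(x, y) identically; expanded, f = 4 x y - 2 x e^{x} - 12 y^{2} + 12 y e^{x} - 3 e^{2 x}.
Matching coefficients of the independent functions:
  [y^{2}]:  - 3 A^{2} = -12
  [x y]:  A^{2} = 4
  [x e^{x}]:  A B = -2
  [y e^{x}]:  - 6 A B = 12
  [e^{2 x}]:  - 3 B^{2} = -3
These equations allow (A, B) = (-2, 1) or (2, -1).
Impose the point condition(s):
  u(0, 0) = 1  ⟹  B = 1
Only A = -2, B = 1 satisfies everything.
Hence u(x, y) = - 2 x y + e^{x}.

Answer: u(x, y) = - 2 x y + e^{x}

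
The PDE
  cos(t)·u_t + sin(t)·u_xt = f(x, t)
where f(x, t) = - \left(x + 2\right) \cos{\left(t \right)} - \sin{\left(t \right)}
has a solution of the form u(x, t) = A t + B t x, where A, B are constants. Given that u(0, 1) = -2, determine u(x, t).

Answer: u(x, t) = - t x - 2 t

Derivation:
Substitute the ansatz u = A t + B t x into the left-hand side.
Derivatives of the ansatz:
  u_t = A + B x
  u_xt = B
Term by term:
  cos(t)·u_t = A \cos{\left(t \right)} + B x \cos{\left(t \right)}
  sin(t)·u_xt = B \sin{\left(t \right)}
So the left-hand side equals
  A \cos{\left(t \right)} + B x \cos{\left(t \right)} + B \sin{\left(t \right)}
This must equal f(x, t) identically; expanded, f = - x \cos{\left(t \right)} - \sin{\left(t \right)} - 2 \cos{\left(t \right)}.
Matching coefficients of the independent functions:
  [x \cos{\left(t \right)}, \sin{\left(t \right)}]:  B = -1
  [\cos{\left(t \right)}]:  A = -2
Solving: A = -2, B = -1.
Check against the point condition:
  u(0, 1) = -2  ⟹  A = -2  ✓
Hence u(x, t) = - t x - 2 t.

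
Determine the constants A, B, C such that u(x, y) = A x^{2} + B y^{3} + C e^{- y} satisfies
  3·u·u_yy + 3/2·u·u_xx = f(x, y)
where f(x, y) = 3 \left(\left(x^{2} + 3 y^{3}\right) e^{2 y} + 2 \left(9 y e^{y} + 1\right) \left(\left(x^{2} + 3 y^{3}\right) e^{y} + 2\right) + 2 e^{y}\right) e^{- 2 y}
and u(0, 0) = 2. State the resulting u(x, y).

Answer: u(x, y) = x^{2} + 3 y^{3} + 2 e^{- y}

Derivation:
Substitute the ansatz u = A x^{2} + B y^{3} + C e^{- y} into the left-hand side.
Derivatives of the ansatz:
  u_yy = 6 B y + C e^{- y}
  u_xx = 2 A
Term by term:
  3·u·u_yy = 18 A B x^{2} y + 3 A C x^{2} e^{- y} + 18 B^{2} y^{4} + 3 B C y^{3} e^{- y} + 18 B C y e^{- y} + 3 C^{2} e^{- 2 y}
  3/2·u·u_xx = 3 A^{2} x^{2} + 3 A B y^{3} + 3 A C e^{- y}
So the left-hand side equals
  3 A^{2} x^{2} + 18 A B x^{2} y + 3 A B y^{3} + 3 A C x^{2} e^{- y} + 3 A C e^{- y} + 18 B^{2} y^{4} + 3 B C y^{3} e^{- y} + 18 B C y e^{- y} + 3 C^{2} e^{- 2 y}
This must equal f(x, y) identically; expanded, f = 54 x^{2} y + 3 x^{2} + 6 x^{2} e^{- y} + 162 y^{4} + 9 y^{3} + 18 y^{3} e^{- y} + 108 y e^{- y} + 6 e^{- y} + 12 e^{- 2 y}.
Matching coefficients of the independent functions:
  [x^{2}]:  3 A^{2} = 3
  [y^{3}]:  3 A B = 9
  [y^{4}]:  18 B^{2} = 162
  [x^{2} y]:  18 A B = 54
  [x^{2} e^{- y}, e^{- y}]:  3 A C = 6
  [y e^{- y}]:  18 B C = 108
  [y^{3} e^{- y}]:  3 B C = 18
  [e^{- 2 y}]:  3 C^{2} = 12
These equations allow (A, B, C) = (-1, -3, -2) or (1, 3, 2).
Impose the point condition(s):
  u(0, 0) = 2  ⟹  C = 2
Only A = 1, B = 3, C = 2 satisfies everything.
Hence u(x, y) = x^{2} + 3 y^{3} + 2 e^{- y}.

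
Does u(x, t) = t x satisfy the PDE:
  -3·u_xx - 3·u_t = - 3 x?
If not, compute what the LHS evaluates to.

Answer: Yes

Derivation:
Evaluate each term of the left-hand side for u = t x.
Derivatives:
  u_xx = 0
  u_t = x
Terms:
  -3·u_xx = 0
  -3·u_t = - 3 x
Sum: LHS = - 3 x
This is exactly the given right-hand side, so u is a solution.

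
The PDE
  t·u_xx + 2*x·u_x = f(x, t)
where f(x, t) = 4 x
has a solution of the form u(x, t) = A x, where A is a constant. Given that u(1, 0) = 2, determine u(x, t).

Substitute the ansatz u = A x into the left-hand side.
Derivatives of the ansatz:
  u_xx = 0
  u_x = A
Term by term:
  t·u_xx = 0
  2*x·u_x = 2 A x
So the left-hand side equals
  2 A x
This must equal f(x, t) = 4 x identically.
Matching coefficients of the independent functions:
  [x]:  2 A = 4
Solving: A = 2.
Check against the point condition:
  u(1, 0) = 2  ⟹  A = 2  ✓
Hence u(x, t) = 2 x.

Answer: u(x, t) = 2 x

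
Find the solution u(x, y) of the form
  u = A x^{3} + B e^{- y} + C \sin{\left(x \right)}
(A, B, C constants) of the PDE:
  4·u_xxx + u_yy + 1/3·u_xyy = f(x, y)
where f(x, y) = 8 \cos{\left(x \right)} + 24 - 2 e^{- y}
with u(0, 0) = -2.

Substitute the ansatz u = A x^{3} + B e^{- y} + C \sin{\left(x \right)} into the left-hand side.
Derivatives of the ansatz:
  u_xxx = 6 A - C \cos{\left(x \right)}
  u_yy = B e^{- y}
  u_xyy = 0
Term by term:
  4·u_xxx = 24 A - 4 C \cos{\left(x \right)}
  u_yy = B e^{- y}
  1/3·u_xyy = 0
So the left-hand side equals
  24 A + B e^{- y} - 4 C \cos{\left(x \right)}
This must equal f(x, y) = 8 \cos{\left(x \right)} + 24 - 2 e^{- y} identically.
Matching coefficients of the independent functions:
  [constant term]:  24 A = 24
  [e^{- y}]:  B = -2
  [\cos{\left(x \right)}]:  - 4 C = 8
Solving: A = 1, B = -2, C = -2.
Check against the point condition:
  u(0, 0) = -2  ⟹  B = -2  ✓
Hence u(x, y) = x^{3} - 2 \sin{\left(x \right)} - 2 e^{- y}.

Answer: u(x, y) = x^{3} - 2 \sin{\left(x \right)} - 2 e^{- y}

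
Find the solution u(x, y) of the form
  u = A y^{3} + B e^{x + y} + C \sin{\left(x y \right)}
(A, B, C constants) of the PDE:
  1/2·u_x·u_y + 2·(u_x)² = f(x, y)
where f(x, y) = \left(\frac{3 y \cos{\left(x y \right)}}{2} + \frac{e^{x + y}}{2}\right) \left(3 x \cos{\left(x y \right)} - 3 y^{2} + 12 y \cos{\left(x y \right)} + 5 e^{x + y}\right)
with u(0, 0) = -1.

Answer: u(x, y) = y^{3} - e^{x + y} - 3 \sin{\left(x y \right)}

Derivation:
Substitute the ansatz u = A y^{3} + B e^{x + y} + C \sin{\left(x y \right)} into the left-hand side.
Derivatives of the ansatz:
  u_x = B e^{x} e^{y} + C y \cos{\left(x y \right)}
  u_y = 3 A y^{2} + B e^{x} e^{y} + C x \cos{\left(x y \right)}
Term by term:
  1/2·u_x·u_y = \frac{3 A B y^{2} e^{x} e^{y}}{2} + \frac{3 A C y^{3} \cos{\left(x y \right)}}{2} + \frac{B^{2} e^{2 x} e^{2 y}}{2} + \frac{B C x e^{x} e^{y} \cos{\left(x y \right)}}{2} + \frac{B C y e^{x} e^{y} \cos{\left(x y \right)}}{2} + \frac{C^{2} x y \cos^{2}{\left(x y \right)}}{2}
  2·(u_x)² = 2 B^{2} e^{2 x} e^{2 y} + 4 B C y e^{x} e^{y} \cos{\left(x y \right)} + 2 C^{2} y^{2} \cos^{2}{\left(x y \right)}
So the left-hand side equals
  \frac{3 A B y^{2} e^{x} e^{y}}{2} + \frac{3 A C y^{3} \cos{\left(x y \right)}}{2} + \frac{5 B^{2} e^{2 x} e^{2 y}}{2} + \frac{B C x e^{x} e^{y} \cos{\left(x y \right)}}{2} + \frac{9 B C y e^{x} e^{y} \cos{\left(x y \right)}}{2} + \frac{C^{2} x y \cos^{2}{\left(x y \right)}}{2} + 2 C^{2} y^{2} \cos^{2}{\left(x y \right)}
This must equal f(x, y) identically; expanded, f = \frac{9 x y \cos^{2}{\left(x y \right)}}{2} + \frac{3 x e^{x} e^{y} \cos{\left(x y \right)}}{2} - \frac{9 y^{3} \cos{\left(x y \right)}}{2} - \frac{3 y^{2} e^{x} e^{y}}{2} + 18 y^{2} \cos^{2}{\left(x y \right)} + \frac{27 y e^{x} e^{y} \cos{\left(x y \right)}}{2} + \frac{5 e^{2 x} e^{2 y}}{2}.
Matching coefficients of the independent functions:
  [y^{2} \cos^{2}{\left(x y \right)}]:  2 C^{2} = 18
  [y^{3} \cos{\left(x y \right)}]:  \frac{3 A C}{2} = - \frac{9}{2}
  [e^{2 x} e^{2 y}]:  \frac{5 B^{2}}{2} = \frac{5}{2}
  [x y \cos^{2}{\left(x y \right)}]:  \frac{C^{2}}{2} = \frac{9}{2}
  [y^{2} e^{x} e^{y}]:  \frac{3 A B}{2} = - \frac{3}{2}
  [x e^{x} e^{y} \cos{\left(x y \right)}]:  \frac{B C}{2} = \frac{3}{2}
  [y e^{x} e^{y} \cos{\left(x y \right)}]:  \frac{9 B C}{2} = \frac{27}{2}
These equations allow (A, B, C) = (-1, 1, 3) or (1, -1, -3).
Impose the point condition(s):
  u(0, 0) = -1  ⟹  B = -1
Only A = 1, B = -1, C = -3 satisfies everything.
Hence u(x, y) = y^{3} - e^{x + y} - 3 \sin{\left(x y \right)}.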